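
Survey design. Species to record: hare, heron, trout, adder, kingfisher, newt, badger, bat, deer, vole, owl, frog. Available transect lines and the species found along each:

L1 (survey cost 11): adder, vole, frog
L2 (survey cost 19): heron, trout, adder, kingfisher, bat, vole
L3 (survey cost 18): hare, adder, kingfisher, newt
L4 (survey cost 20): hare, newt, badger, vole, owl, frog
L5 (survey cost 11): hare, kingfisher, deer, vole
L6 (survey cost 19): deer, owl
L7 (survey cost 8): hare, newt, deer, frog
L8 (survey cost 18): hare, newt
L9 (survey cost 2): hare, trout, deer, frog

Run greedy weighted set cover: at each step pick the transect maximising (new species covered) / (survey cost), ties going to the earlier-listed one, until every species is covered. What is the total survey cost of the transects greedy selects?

Pick 1: L9 adds 4 new (hare, trout, deer, frog) at survey cost 2 (ratio 4/2).
Pick 2: L2 adds 5 new (heron, adder, kingfisher, bat, vole) at survey cost 19 (ratio 5/19).
Pick 3: L4 adds 3 new (newt, badger, owl) at survey cost 20 (ratio 3/20).
Greedy total survey cost: 2 + 19 + 20 = 41.

41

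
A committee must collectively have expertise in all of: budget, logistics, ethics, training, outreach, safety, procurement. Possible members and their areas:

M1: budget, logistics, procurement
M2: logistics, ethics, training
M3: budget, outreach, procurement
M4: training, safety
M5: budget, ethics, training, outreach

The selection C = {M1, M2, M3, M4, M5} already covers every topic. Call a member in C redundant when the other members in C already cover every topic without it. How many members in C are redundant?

4

Drop M1: the rest still cover every topic — redundant.
Drop M2: the rest still cover every topic — redundant.
Drop M3: the rest still cover every topic — redundant.
Drop M4: safety uncovered — not redundant.
Drop M5: the rest still cover every topic — redundant.
4 redundant: M1, M2, M3, M5.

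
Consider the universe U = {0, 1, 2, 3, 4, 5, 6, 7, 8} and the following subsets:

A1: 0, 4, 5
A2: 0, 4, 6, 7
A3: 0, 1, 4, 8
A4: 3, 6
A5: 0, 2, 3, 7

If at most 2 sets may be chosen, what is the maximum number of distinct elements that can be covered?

Choosing A3, A5 covers {0, 1, 2, 3, 4, 7, 8} — 7 elements.
No choice of 2 sets does better; here 5, 6 are left uncovered.

7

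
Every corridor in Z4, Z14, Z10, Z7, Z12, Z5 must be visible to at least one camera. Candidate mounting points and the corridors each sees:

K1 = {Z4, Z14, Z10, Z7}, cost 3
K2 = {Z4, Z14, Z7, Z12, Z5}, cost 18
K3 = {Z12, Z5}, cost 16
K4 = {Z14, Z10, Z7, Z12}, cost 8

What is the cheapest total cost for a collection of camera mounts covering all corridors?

19

K1, K3 cover every corridor at cost 3 + 16 = 19.
Any cover uses at least 2 camera mounts; among all covering selections none totals below 19.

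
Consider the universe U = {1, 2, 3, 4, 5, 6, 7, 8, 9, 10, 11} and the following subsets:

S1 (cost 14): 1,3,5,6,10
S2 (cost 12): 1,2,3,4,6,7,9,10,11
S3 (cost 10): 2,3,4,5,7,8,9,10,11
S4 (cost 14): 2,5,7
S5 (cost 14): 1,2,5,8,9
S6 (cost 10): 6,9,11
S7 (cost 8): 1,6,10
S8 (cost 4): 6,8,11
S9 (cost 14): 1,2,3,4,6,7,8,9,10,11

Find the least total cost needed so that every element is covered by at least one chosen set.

18

S3, S7 cover every element at cost 10 + 8 = 18.
Any cover uses at least 2 sets; among all covering selections none totals below 18.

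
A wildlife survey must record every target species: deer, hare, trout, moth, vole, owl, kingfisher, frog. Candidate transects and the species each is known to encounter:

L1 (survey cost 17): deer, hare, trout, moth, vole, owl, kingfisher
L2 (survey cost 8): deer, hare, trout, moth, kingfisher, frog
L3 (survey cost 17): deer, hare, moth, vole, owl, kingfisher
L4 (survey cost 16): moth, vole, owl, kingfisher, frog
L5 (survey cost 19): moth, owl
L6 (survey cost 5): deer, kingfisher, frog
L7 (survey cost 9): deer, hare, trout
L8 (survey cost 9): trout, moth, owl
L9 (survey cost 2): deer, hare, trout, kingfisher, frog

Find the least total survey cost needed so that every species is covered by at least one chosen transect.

L4, L9 cover every species at survey cost 16 + 2 = 18.
Any cover uses at least 2 transects; among all covering selections none totals below 18.
Greedy by coverage-per-survey cost would pick L9, L8, L4 for 27 — worse than the optimum 18.

18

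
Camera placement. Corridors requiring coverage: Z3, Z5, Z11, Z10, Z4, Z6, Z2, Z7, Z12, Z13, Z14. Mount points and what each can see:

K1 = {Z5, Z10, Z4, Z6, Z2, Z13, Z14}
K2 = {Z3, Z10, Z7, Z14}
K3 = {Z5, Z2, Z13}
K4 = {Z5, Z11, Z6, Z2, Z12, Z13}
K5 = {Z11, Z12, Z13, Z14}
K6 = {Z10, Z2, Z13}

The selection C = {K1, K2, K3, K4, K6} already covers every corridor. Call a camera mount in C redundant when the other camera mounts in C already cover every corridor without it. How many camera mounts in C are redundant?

2

Drop K1: Z4 uncovered — not redundant.
Drop K2: Z3, Z7 uncovered — not redundant.
Drop K3: the rest still cover every corridor — redundant.
Drop K4: Z11, Z12 uncovered — not redundant.
Drop K6: the rest still cover every corridor — redundant.
2 redundant: K3, K6.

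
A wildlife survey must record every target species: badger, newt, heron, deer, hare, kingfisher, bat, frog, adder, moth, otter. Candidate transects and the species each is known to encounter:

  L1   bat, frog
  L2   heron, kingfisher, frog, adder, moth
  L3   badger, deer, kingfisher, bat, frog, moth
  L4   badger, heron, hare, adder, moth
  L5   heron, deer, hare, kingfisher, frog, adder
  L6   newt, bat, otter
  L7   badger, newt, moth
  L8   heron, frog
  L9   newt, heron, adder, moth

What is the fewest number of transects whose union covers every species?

3

L3, L4, L6 together cover {badger, newt, heron, deer, hare, kingfisher, bat, frog, adder, moth, otter} — every species.
No 2 of the 9 transects cover everything (all 36 pairs fall short), so 3 is minimum.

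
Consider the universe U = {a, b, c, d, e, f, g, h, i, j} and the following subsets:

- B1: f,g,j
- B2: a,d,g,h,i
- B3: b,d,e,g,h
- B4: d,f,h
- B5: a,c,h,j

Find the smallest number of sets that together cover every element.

B1, B2, B3, B5 together cover {a, b, c, d, e, f, g, h, i, j} — every element.
No 3 of the 5 sets cover everything (all 10 triples fall short), so 4 is minimum.

4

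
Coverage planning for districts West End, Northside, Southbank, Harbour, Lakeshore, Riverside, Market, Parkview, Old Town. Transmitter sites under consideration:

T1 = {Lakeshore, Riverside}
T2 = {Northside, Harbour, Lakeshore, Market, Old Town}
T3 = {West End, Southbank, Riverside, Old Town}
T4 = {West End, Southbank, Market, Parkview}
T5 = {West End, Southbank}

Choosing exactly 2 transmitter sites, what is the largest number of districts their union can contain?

8

Choosing T2, T3 covers {West End, Northside, Southbank, Harbour, Lakeshore, Riverside, Market, Old Town} — 8 districts.
No choice of 2 transmitter sites does better; here Parkview is left uncovered.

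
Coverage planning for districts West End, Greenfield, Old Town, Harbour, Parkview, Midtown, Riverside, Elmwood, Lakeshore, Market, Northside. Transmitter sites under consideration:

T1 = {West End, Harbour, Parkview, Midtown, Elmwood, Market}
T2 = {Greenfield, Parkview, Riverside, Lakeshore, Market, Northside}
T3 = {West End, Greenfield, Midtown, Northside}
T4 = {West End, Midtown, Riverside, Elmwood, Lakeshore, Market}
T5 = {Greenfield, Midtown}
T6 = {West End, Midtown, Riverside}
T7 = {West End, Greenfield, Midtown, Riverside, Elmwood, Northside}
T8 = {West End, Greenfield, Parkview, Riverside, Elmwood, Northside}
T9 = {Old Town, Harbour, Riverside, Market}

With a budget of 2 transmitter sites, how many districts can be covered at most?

Choosing T1, T2 covers {West End, Greenfield, Harbour, Parkview, Midtown, Riverside, Elmwood, Lakeshore, Market, Northside} — 10 districts.
No choice of 2 transmitter sites does better; here Old Town is left uncovered.

10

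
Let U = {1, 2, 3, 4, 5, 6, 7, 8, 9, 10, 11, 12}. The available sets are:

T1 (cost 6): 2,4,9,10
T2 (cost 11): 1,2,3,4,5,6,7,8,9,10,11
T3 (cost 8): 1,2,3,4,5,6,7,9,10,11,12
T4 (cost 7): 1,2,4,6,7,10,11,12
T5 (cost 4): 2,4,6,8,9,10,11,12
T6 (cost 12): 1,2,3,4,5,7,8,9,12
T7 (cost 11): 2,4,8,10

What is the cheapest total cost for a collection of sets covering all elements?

T3, T5 cover every element at cost 8 + 4 = 12.
Any cover uses at least 2 sets; among all covering selections none totals below 12.

12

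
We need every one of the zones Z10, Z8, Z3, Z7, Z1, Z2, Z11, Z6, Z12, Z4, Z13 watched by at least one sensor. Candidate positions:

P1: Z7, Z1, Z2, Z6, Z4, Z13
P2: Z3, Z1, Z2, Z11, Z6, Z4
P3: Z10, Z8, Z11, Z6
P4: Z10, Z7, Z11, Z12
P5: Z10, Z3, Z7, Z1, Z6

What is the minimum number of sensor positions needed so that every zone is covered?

P1, P2, P3, P4 together cover {Z10, Z8, Z3, Z7, Z1, Z2, Z11, Z6, Z12, Z4, Z13} — every zone.
No 3 of the 5 sensor positions cover everything (all 10 triples fall short), so 4 is minimum.

4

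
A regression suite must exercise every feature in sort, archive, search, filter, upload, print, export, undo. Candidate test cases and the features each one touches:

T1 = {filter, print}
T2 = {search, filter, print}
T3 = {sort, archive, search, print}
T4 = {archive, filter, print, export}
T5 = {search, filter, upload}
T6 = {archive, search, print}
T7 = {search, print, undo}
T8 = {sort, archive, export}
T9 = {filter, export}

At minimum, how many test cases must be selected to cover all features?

3

T5, T7, T8 together cover {sort, archive, search, filter, upload, print, export, undo} — every feature.
No 2 of the 9 test cases cover everything (all 36 pairs fall short), so 3 is minimum.
Greedy (largest uncovered first) would take T3, T4, T5, T7 — 4 test cases — but 3 suffice.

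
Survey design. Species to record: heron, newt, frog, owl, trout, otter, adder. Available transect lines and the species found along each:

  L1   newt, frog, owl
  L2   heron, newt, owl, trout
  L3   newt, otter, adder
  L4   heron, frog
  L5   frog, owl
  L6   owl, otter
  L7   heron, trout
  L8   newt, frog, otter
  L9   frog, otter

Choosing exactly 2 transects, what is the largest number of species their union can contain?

6

Choosing L2, L3 covers {heron, newt, owl, trout, otter, adder} — 6 species.
No choice of 2 transects does better; here frog is left uncovered.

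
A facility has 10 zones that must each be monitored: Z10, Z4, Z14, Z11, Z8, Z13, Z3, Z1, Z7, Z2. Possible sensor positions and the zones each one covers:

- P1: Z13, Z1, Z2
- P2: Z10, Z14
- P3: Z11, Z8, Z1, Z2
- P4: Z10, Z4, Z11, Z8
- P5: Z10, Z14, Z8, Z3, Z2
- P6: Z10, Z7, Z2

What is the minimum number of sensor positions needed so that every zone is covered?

P1, P4, P5, P6 together cover {Z10, Z4, Z14, Z11, Z8, Z13, Z3, Z1, Z7, Z2} — every zone.
No 3 of the 6 sensor positions cover everything (all 20 triples fall short), so 4 is minimum.

4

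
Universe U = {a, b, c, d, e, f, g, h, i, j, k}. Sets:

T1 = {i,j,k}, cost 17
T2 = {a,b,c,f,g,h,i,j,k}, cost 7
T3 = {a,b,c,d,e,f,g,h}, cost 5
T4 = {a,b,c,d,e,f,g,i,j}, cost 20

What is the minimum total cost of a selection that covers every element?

12

T2, T3 cover every element at cost 7 + 5 = 12.
Any cover uses at least 2 sets; among all covering selections none totals below 12.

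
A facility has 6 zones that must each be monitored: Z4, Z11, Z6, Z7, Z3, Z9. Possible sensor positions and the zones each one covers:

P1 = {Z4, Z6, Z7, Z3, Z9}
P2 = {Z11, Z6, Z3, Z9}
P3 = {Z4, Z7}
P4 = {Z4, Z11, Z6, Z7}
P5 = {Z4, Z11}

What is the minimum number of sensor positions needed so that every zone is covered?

2

P1, P2 together cover {Z4, Z11, Z6, Z7, Z3, Z9} — every zone.
No single sensor position contains all 6 zones, so 2 is optimal.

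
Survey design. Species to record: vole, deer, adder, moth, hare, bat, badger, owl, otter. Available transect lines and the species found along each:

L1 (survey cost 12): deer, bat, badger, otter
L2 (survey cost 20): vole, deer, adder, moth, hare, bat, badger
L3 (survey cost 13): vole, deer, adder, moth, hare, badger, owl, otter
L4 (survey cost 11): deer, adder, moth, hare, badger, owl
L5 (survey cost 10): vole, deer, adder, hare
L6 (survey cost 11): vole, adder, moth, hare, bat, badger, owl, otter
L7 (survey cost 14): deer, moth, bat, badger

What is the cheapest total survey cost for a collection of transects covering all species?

L5, L6 cover every species at survey cost 10 + 11 = 21.
Any cover uses at least 2 transects; among all covering selections none totals below 21.

21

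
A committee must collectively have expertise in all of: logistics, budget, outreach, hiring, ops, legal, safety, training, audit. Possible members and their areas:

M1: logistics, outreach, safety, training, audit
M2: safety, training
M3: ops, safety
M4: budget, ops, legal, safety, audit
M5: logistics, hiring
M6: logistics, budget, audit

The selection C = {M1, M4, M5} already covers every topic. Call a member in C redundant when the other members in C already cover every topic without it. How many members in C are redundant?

0

Drop M1: outreach, training uncovered — not redundant.
Drop M4: budget, ops, legal uncovered — not redundant.
Drop M5: hiring uncovered — not redundant.
None of the members in C is redundant.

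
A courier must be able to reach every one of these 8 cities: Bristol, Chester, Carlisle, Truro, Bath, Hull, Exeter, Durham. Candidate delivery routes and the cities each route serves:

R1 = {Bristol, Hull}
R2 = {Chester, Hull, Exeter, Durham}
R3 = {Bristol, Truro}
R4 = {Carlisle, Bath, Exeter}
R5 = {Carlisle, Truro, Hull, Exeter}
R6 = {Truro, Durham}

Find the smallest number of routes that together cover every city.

3

R2, R3, R4 together cover {Bristol, Chester, Carlisle, Truro, Bath, Hull, Exeter, Durham} — every city.
No 2 of the 6 routes cover everything (all 15 pairs fall short), so 3 is minimum.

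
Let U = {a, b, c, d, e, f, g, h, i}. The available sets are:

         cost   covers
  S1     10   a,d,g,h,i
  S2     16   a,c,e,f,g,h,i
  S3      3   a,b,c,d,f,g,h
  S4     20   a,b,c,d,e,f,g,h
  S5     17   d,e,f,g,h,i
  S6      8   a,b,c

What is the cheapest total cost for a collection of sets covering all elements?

19

S2, S3 cover every element at cost 16 + 3 = 19.
Any cover uses at least 2 sets; among all covering selections none totals below 19.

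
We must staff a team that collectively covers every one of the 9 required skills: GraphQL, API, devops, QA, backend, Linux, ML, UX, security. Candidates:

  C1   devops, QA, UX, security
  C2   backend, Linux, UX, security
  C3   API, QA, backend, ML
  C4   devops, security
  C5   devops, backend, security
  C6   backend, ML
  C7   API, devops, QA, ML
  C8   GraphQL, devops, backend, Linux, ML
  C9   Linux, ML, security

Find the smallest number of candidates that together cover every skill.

C1, C3, C8 together cover {GraphQL, API, devops, QA, backend, Linux, ML, UX, security} — every skill.
No 2 of the 9 candidates cover everything (all 36 pairs fall short), so 3 is minimum.

3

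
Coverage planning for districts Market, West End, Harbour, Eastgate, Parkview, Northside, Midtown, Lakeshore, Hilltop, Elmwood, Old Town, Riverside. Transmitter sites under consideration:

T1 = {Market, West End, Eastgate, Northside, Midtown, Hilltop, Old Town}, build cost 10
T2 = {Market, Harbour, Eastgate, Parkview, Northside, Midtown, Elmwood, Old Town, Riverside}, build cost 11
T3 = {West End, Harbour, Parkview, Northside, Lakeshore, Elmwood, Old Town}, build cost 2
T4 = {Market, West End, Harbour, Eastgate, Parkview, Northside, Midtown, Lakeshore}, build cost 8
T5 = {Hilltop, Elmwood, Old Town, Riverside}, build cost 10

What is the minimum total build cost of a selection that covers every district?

18

T4, T5 cover every district at build cost 8 + 10 = 18.
Any cover uses at least 2 transmitter sites; among all covering selections none totals below 18.
Greedy by coverage-per-build cost would pick T3, T1, T5 for 22 — worse than the optimum 18.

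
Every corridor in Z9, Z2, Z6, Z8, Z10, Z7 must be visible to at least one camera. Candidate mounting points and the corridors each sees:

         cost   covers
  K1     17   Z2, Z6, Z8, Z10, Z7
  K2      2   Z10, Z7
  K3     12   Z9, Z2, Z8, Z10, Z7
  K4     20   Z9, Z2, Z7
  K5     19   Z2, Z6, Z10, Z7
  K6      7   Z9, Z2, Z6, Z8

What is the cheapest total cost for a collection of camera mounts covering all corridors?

9

K2, K6 cover every corridor at cost 2 + 7 = 9.
Any cover uses at least 2 camera mounts; among all covering selections none totals below 9.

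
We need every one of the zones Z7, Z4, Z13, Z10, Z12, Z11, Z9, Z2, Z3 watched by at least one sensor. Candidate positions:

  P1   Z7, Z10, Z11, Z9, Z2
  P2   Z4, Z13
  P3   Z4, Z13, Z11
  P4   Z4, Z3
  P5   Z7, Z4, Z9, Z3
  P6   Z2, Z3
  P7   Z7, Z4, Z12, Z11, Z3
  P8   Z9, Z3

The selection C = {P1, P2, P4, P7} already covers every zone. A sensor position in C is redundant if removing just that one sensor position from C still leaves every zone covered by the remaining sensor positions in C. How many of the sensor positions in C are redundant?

Drop P1: Z10, Z9, Z2 uncovered — not redundant.
Drop P2: Z13 uncovered — not redundant.
Drop P4: the rest still cover every zone — redundant.
Drop P7: Z12 uncovered — not redundant.
1 redundant: P4.

1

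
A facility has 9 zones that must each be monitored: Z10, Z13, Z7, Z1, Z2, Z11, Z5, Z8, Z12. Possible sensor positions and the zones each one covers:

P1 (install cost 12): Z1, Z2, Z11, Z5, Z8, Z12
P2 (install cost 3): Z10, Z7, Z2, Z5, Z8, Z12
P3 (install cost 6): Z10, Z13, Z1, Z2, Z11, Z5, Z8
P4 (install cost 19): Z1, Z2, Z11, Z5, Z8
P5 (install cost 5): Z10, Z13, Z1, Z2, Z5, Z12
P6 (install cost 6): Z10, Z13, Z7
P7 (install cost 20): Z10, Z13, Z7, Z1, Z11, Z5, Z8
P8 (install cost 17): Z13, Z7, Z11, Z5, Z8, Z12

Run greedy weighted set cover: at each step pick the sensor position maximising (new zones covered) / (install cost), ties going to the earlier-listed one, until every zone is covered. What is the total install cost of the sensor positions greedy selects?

Pick 1: P2 adds 6 new (Z10, Z7, Z2, Z5, Z8, Z12) at install cost 3 (ratio 6/3).
Pick 2: P3 adds 3 new (Z13, Z1, Z11) at install cost 6 (ratio 3/6).
Greedy total install cost: 3 + 6 = 9.

9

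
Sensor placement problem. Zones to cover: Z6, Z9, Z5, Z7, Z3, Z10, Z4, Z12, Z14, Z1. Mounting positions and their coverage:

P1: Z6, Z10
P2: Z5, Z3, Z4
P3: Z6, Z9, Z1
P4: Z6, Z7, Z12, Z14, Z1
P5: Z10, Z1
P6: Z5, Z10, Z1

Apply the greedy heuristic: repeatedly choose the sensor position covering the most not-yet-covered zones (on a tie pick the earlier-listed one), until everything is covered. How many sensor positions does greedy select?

4

Pick 1: P4 covers 5 new zones (Z6, Z7, Z12, Z14, Z1).
Pick 2: P2 covers 3 new zones (Z5, Z3, Z4).
Pick 3: P1 covers 1 new zones (Z10).
Pick 4: P3 covers 1 new zones (Z9).
Greedy uses 4 sensor positions.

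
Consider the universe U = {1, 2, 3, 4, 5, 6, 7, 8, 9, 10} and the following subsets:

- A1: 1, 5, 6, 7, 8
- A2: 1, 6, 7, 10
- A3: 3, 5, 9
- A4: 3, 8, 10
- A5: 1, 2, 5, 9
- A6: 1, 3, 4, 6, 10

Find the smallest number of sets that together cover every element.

A1, A5, A6 together cover {1, 2, 3, 4, 5, 6, 7, 8, 9, 10} — every element.
No 2 of the 6 sets cover everything (all 15 pairs fall short), so 3 is minimum.

3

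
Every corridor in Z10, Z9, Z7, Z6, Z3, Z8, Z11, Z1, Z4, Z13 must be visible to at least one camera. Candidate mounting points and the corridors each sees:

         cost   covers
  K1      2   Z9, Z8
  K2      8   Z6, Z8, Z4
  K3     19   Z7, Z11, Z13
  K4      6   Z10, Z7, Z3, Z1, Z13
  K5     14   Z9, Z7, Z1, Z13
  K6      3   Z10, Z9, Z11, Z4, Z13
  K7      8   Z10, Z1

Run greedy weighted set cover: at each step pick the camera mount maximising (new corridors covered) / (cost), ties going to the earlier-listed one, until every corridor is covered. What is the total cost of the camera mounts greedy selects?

Pick 1: K6 adds 5 new (Z10, Z9, Z11, Z4, Z13) at cost 3 (ratio 5/3).
Pick 2: K1 adds 1 new (Z8) at cost 2 (ratio 1/2).
Pick 3: K4 adds 3 new (Z7, Z3, Z1) at cost 6 (ratio 3/6).
Pick 4: K2 adds 1 new (Z6) at cost 8 (ratio 1/8).
Greedy total cost: 3 + 2 + 6 + 8 = 19. (The true optimum is 17, so greedy overshoots here.)

19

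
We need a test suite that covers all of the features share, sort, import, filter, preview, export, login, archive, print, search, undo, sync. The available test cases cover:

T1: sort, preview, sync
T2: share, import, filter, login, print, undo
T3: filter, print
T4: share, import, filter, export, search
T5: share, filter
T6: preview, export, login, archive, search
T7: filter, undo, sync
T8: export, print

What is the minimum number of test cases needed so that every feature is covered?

3

T1, T2, T6 together cover {share, sort, import, filter, preview, export, login, archive, print, search, undo, sync} — every feature.
No 2 of the 8 test cases cover everything (all 28 pairs fall short), so 3 is minimum.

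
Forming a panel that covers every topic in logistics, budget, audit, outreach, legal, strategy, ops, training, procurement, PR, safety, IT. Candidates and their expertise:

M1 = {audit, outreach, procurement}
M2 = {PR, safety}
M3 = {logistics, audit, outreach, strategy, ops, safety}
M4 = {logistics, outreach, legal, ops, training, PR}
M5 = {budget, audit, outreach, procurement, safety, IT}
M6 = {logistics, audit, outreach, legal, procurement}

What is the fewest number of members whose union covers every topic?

3

M3, M4, M5 together cover {logistics, budget, audit, outreach, legal, strategy, ops, training, procurement, PR, safety, IT} — every topic.
No 2 of the 6 members cover everything (all 15 pairs fall short), so 3 is minimum.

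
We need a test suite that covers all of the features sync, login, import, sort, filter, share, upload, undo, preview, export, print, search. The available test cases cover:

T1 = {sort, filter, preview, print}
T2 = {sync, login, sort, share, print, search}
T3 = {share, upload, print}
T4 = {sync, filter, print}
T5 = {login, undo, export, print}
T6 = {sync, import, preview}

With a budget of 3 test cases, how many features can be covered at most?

10

Choosing T1, T2, T5 covers {sync, login, sort, filter, share, undo, preview, export, print, search} — 10 features.
No choice of 3 test cases does better; here import, upload are left uncovered.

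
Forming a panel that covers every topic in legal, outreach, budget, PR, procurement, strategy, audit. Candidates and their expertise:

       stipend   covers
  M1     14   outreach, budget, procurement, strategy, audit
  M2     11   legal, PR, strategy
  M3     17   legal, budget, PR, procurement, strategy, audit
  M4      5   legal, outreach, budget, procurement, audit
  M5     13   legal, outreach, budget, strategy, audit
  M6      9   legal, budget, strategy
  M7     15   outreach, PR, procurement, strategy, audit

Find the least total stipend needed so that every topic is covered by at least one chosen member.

16

M2, M4 cover every topic at stipend 11 + 5 = 16.
Any cover uses at least 2 members; among all covering selections none totals below 16.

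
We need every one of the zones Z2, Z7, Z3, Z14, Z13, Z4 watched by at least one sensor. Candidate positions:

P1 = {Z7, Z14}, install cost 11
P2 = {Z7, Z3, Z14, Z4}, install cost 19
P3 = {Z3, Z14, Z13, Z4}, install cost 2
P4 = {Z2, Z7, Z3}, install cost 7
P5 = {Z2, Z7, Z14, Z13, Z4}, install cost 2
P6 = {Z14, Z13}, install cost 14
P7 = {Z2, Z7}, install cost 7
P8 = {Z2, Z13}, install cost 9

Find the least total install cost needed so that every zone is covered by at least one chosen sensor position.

4

P3, P5 cover every zone at install cost 2 + 2 = 4.
Any cover uses at least 2 sensor positions; among all covering selections none totals below 4.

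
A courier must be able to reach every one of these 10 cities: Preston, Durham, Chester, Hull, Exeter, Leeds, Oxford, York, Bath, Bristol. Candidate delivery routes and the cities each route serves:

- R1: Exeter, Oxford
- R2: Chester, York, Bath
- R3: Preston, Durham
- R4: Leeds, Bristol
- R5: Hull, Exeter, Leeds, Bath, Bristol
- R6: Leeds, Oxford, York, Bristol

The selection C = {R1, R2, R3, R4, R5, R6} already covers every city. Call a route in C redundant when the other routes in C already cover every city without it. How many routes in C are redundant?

Drop R1: the rest still cover every city — redundant.
Drop R2: Chester uncovered — not redundant.
Drop R3: Preston, Durham uncovered — not redundant.
Drop R4: the rest still cover every city — redundant.
Drop R5: Hull uncovered — not redundant.
Drop R6: the rest still cover every city — redundant.
3 redundant: R1, R4, R6.

3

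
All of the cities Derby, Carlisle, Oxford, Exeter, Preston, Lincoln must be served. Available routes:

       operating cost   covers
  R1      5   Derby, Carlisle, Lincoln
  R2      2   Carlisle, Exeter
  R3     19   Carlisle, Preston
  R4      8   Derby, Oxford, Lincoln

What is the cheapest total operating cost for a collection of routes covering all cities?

29

R2, R3, R4 cover every city at operating cost 2 + 19 + 8 = 29.
Any cover uses at least 3 routes; among all covering selections none totals below 29.
Greedy by coverage-per-operating cost would pick R2, R1, R4, R3 for 34 — worse than the optimum 29.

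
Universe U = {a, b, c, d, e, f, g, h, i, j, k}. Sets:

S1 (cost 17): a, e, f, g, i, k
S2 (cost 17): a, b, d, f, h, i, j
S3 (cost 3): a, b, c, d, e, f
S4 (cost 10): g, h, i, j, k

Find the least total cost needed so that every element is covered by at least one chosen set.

13

S3, S4 cover every element at cost 3 + 10 = 13.
Any cover uses at least 2 sets; among all covering selections none totals below 13.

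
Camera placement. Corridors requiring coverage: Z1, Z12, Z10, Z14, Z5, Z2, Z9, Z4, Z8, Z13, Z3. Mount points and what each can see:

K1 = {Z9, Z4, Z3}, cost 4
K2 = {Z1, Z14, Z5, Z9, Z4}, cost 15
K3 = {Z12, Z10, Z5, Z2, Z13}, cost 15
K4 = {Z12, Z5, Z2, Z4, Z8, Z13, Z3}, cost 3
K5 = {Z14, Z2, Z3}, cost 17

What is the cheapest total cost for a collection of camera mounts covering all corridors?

K2, K3, K4 cover every corridor at cost 15 + 15 + 3 = 33.
Any cover uses at least 3 camera mounts; among all covering selections none totals below 33.

33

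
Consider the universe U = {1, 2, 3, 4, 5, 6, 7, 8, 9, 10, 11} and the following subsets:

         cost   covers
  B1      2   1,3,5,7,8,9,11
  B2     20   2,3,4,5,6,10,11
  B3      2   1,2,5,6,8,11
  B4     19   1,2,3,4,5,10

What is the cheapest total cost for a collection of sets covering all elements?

22

B1, B2 cover every element at cost 2 + 20 = 22.
Any cover uses at least 2 sets; among all covering selections none totals below 22.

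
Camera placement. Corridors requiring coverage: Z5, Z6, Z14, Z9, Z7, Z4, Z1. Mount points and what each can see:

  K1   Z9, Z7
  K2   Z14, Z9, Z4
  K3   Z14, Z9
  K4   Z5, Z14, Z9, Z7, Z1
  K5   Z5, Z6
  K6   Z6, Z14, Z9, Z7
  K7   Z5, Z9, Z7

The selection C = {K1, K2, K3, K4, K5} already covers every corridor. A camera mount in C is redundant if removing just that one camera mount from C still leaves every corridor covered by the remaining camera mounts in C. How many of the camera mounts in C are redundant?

Drop K1: the rest still cover every corridor — redundant.
Drop K2: Z4 uncovered — not redundant.
Drop K3: the rest still cover every corridor — redundant.
Drop K4: Z1 uncovered — not redundant.
Drop K5: Z6 uncovered — not redundant.
2 redundant: K1, K3.

2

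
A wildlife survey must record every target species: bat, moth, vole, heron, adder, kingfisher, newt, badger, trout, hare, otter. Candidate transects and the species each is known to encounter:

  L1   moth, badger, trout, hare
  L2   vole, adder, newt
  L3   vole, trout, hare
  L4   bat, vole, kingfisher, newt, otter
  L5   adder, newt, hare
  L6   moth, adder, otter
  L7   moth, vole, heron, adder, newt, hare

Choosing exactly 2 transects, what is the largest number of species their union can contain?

9

Choosing L1, L4 covers {bat, moth, vole, kingfisher, newt, badger, trout, hare, otter} — 9 species.
No choice of 2 transects does better; here heron, adder are left uncovered.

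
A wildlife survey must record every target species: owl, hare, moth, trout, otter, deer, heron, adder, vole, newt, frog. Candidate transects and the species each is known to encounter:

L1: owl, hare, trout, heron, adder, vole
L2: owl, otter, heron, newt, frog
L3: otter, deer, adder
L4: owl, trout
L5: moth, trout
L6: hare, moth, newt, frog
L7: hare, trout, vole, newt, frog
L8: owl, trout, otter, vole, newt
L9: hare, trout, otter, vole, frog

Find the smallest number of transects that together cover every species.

3

L1, L3, L6 together cover {owl, hare, moth, trout, otter, deer, heron, adder, vole, newt, frog} — every species.
No 2 of the 9 transects cover everything (all 36 pairs fall short), so 3 is minimum.
Greedy (largest uncovered first) would take L1, L2, L3, L5 — 4 transects — but 3 suffice.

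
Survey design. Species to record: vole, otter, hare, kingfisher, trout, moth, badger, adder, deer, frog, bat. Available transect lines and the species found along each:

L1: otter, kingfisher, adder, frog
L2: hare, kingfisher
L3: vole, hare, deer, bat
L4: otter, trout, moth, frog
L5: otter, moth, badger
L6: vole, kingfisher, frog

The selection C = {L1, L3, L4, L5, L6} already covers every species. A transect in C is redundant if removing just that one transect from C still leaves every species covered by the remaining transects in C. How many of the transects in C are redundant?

1

Drop L1: adder uncovered — not redundant.
Drop L3: hare, deer, bat uncovered — not redundant.
Drop L4: trout uncovered — not redundant.
Drop L5: badger uncovered — not redundant.
Drop L6: the rest still cover every species — redundant.
1 redundant: L6.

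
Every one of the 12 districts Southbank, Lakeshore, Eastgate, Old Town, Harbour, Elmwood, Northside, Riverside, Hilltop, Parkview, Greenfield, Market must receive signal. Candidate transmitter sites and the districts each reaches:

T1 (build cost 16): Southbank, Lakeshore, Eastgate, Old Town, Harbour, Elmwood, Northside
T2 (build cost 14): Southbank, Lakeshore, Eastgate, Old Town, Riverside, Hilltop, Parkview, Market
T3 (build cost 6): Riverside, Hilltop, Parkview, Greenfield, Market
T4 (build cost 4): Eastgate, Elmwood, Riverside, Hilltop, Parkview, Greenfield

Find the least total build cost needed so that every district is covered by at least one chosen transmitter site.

22

T1, T3 cover every district at build cost 16 + 6 = 22.
Any cover uses at least 2 transmitter sites; among all covering selections none totals below 22.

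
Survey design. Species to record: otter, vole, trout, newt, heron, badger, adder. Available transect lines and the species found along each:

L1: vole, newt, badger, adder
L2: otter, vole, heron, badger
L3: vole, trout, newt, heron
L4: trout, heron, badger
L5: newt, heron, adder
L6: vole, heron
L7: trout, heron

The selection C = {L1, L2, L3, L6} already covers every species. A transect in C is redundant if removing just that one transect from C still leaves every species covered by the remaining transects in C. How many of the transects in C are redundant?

Drop L1: adder uncovered — not redundant.
Drop L2: otter uncovered — not redundant.
Drop L3: trout uncovered — not redundant.
Drop L6: the rest still cover every species — redundant.
1 redundant: L6.

1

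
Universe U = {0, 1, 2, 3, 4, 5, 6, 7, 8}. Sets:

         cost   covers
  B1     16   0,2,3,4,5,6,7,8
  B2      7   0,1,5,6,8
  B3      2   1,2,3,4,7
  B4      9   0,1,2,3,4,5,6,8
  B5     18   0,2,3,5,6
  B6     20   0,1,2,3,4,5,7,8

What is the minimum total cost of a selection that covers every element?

B2, B3 cover every element at cost 7 + 2 = 9.
Any cover uses at least 2 sets; among all covering selections none totals below 9.

9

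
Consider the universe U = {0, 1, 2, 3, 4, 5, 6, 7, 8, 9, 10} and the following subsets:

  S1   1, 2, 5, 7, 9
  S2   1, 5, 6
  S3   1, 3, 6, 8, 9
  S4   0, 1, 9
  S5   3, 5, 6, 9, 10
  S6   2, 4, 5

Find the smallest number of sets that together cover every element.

5

S1, S3, S4, S5, S6 together cover {0, 1, 2, 3, 4, 5, 6, 7, 8, 9, 10} — every element.
No 4 of the 6 sets cover everything (all 15 size-4 selections fall short), so 5 is minimum.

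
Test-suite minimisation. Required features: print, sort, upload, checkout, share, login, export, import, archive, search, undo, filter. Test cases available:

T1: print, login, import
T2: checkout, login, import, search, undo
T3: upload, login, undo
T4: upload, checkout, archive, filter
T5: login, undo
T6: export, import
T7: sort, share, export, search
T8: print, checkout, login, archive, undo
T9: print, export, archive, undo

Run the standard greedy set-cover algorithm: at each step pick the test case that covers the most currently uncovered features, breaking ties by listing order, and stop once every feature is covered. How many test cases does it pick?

Pick 1: T2 covers 5 new features (checkout, login, import, search, undo).
Pick 2: T4 covers 3 new features (upload, archive, filter).
Pick 3: T7 covers 3 new features (sort, share, export).
Pick 4: T1 covers 1 new features (print).
Greedy uses 4 test cases.

4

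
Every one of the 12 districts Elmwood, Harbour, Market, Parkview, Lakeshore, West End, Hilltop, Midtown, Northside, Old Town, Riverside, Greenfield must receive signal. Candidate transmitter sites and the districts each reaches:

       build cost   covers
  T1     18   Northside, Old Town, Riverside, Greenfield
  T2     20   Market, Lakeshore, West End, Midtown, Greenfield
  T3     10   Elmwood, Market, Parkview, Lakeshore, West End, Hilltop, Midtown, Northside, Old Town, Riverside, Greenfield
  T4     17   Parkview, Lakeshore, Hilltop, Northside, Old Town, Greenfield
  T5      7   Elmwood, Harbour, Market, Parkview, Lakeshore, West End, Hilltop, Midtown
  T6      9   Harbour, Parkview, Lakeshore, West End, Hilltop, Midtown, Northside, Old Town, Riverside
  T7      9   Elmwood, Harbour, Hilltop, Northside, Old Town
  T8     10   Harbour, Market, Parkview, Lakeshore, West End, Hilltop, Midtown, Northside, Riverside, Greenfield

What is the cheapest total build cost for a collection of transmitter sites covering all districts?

17

T3, T5 cover every district at build cost 10 + 7 = 17.
Any cover uses at least 2 transmitter sites; among all covering selections none totals below 17.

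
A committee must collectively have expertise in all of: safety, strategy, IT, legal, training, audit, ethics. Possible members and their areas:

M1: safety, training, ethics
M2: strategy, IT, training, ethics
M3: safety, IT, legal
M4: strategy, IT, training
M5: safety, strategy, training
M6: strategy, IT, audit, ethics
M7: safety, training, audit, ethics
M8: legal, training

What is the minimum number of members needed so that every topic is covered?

3

M1, M3, M6 together cover {safety, strategy, IT, legal, training, audit, ethics} — every topic.
No 2 of the 8 members cover everything (all 28 pairs fall short), so 3 is minimum.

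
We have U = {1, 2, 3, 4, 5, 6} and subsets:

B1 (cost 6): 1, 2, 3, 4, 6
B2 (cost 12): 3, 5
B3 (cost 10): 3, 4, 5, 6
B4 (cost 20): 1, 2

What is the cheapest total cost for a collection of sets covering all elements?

B1, B3 cover every element at cost 6 + 10 = 16.
Any cover uses at least 2 sets; among all covering selections none totals below 16.

16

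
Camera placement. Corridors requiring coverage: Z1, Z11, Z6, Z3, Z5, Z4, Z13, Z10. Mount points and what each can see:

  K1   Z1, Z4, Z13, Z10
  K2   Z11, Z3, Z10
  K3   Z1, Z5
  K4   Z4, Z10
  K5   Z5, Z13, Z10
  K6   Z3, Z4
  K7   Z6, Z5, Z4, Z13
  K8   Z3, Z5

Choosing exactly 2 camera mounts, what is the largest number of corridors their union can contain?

Choosing K2, K7 covers {Z11, Z6, Z3, Z5, Z4, Z13, Z10} — 7 corridors.
No choice of 2 camera mounts does better; here Z1 is left uncovered.

7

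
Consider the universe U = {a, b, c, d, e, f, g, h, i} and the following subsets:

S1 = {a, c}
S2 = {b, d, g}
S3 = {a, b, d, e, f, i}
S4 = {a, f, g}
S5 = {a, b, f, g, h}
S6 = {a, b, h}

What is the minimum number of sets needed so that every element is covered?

3

S1, S3, S5 together cover {a, b, c, d, e, f, g, h, i} — every element.
No 2 of the 6 sets cover everything (all 15 pairs fall short), so 3 is minimum.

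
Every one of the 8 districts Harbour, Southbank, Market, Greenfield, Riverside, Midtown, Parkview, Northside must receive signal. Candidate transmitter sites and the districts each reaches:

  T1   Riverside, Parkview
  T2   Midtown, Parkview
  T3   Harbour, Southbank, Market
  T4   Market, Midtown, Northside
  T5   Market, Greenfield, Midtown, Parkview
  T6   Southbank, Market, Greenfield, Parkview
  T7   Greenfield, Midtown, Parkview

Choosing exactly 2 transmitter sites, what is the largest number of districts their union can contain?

6

Choosing T3, T5 covers {Harbour, Southbank, Market, Greenfield, Midtown, Parkview} — 6 districts.
No choice of 2 transmitter sites does better; here Riverside, Northside are left uncovered.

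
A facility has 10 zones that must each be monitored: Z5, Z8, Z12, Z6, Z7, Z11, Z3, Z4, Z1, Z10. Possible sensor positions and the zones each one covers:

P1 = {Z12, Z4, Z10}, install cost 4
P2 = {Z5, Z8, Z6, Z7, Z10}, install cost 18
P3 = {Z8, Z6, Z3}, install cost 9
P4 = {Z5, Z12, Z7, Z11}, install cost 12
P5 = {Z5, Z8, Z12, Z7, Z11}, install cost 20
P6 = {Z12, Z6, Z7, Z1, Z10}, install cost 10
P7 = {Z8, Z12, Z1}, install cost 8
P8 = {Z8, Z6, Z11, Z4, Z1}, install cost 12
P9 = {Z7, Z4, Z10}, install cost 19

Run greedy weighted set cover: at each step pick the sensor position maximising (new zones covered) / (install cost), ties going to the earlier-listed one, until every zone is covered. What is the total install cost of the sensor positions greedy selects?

Pick 1: P1 adds 3 new (Z12, Z4, Z10) at install cost 4 (ratio 3/4).
Pick 2: P3 adds 3 new (Z8, Z6, Z3) at install cost 9 (ratio 3/9).
Pick 3: P4 adds 3 new (Z5, Z7, Z11) at install cost 12 (ratio 3/12).
Pick 4: P7 adds 1 new (Z1) at install cost 8 (ratio 1/8).
Greedy total install cost: 4 + 9 + 12 + 8 = 33.

33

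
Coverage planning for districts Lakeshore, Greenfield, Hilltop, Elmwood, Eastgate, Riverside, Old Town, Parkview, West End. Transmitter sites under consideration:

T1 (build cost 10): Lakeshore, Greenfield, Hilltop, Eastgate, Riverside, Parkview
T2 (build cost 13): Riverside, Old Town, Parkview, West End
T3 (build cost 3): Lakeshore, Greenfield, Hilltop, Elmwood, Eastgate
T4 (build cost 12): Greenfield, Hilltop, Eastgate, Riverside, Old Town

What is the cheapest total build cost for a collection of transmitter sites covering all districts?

T2, T3 cover every district at build cost 13 + 3 = 16.
Any cover uses at least 2 transmitter sites; among all covering selections none totals below 16.

16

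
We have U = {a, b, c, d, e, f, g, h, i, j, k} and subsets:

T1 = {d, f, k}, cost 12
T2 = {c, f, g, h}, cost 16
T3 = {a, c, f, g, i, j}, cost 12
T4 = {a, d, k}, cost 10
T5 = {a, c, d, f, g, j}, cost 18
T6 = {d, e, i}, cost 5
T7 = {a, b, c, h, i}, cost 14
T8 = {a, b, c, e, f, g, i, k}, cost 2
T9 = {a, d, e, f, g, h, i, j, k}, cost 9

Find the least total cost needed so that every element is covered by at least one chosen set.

11

T8, T9 cover every element at cost 2 + 9 = 11.
Any cover uses at least 2 sets; among all covering selections none totals below 11.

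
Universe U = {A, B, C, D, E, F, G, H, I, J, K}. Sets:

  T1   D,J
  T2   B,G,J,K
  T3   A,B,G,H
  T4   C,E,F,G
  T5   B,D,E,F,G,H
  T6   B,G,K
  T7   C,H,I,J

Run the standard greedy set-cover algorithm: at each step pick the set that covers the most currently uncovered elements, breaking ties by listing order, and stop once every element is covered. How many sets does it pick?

4

Pick 1: T5 covers 6 new elements (B, D, E, F, G, H).
Pick 2: T7 covers 3 new elements (C, I, J).
Pick 3: T2 covers 1 new elements (K).
Pick 4: T3 covers 1 new elements (A).
Greedy uses 4 sets.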